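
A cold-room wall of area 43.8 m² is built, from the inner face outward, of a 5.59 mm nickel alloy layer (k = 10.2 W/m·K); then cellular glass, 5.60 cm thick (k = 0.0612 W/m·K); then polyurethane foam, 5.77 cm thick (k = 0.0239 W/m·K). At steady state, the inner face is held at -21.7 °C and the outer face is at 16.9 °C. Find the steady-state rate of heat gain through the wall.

Q = 508 W

Series thermal resistances, inner to outer:
  R_nickel alloy = L/(kA) = 0.00559/(10.2·43.8) = 1.251×10^-5 K/W
  R_cellular glass = L/(kA) = 0.0560/(0.0612·43.8) = 0.02089 K/W
  R_polyurethane foam = L/(kA) = 0.0577/(0.0239·43.8) = 0.05512 K/W
ΣR = 1.251×10^-5 + 0.02089 + 0.05512 = 0.07602 K/W
Q = ΔT/ΣR = (-21.7 °C − 16.9 °C)/0.07602 = -508 W
(Negative Q ⇒ heat flows inward; heat gain = 508 W.)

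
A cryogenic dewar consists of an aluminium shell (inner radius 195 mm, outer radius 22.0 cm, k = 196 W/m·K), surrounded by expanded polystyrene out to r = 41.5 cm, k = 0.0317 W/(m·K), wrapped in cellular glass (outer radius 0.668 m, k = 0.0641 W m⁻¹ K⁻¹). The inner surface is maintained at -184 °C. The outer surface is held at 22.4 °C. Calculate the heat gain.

Q = 31.8 W

Treat each layer as a resistance in series:
  R_aluminium = (1/0.195 − 1/0.220)/(4πk) = 0.5828/(4π·196) = 2.366×10^-4 K/W
  R_expanded polystyrene = (1/0.220 − 1/0.415)/(4πk) = 2.136/(4π·0.0317) = 5.362 K/W
  R_cellular glass = (1/0.415 − 1/0.668)/(4πk) = 0.9126/(4π·0.0641) = 1.133 K/W
ΣR = 2.366×10^-4 + 5.362 + 1.133 = 6.495 K/W
Q = ΔT/ΣR = (-184 °C − 22.4 °C)/6.495 = -31.8 W
(Negative Q ⇒ heat flows inward; heat gain = 31.8 W.)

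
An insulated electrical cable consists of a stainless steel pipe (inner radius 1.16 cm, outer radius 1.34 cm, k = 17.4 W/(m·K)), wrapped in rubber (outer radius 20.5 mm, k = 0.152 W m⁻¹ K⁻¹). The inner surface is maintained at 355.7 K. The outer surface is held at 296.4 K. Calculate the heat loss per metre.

Treat each layer as a resistance in series:
  R'_stainless steel = ln(0.0134/0.0116)/(2πk) = 0.1442/(2π·17.4) = 0.001319 m·K/W
  R'_rubber = ln(0.0205/0.0134)/(2πk) = 0.4252/(2π·0.152) = 0.4452 m·K/W
ΣR = 0.001319 + 0.4452 = 0.4465 m·K/W
Q' = ΔT/ΣR = (355.7 K − 296.4 K)/0.4465 = 133 W/m

Q' = 133 W/m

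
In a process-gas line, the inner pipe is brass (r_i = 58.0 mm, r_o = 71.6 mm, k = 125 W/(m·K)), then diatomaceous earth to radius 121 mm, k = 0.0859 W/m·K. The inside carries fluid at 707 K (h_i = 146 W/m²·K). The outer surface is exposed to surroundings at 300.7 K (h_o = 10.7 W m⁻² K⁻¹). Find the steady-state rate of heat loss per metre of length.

Q' = 365 W/m

Treat each layer as a resistance in series:
  R'_conv,in = 1/(2πr h) = 1/(2π·0.0580·146) = 0.01879 m·K/W
  R'_brass = ln(0.0716/0.0580)/(2πk) = 0.2107/(2π·125) = 2.682×10^-4 m·K/W
  R'_diatomaceous earth = ln(0.121/0.0716)/(2πk) = 0.5247/(2π·0.0859) = 0.9722 m·K/W
  R'_conv,out = 1/(2πr h) = 1/(2π·0.121·10.7) = 0.1229 m·K/W
ΣR = 0.01879 + 2.682×10^-4 + 0.9722 + 0.1229 = 1.114 m·K/W
Q' = ΔT/ΣR = (707 K − 300.7 K)/1.114 = 365 W/m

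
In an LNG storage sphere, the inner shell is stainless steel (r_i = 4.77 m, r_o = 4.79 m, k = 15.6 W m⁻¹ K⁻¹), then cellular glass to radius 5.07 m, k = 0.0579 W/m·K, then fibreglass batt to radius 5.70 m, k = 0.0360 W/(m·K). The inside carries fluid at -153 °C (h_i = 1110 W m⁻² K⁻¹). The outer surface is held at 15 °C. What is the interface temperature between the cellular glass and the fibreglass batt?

Series thermal resistances, inner to outer:
  R_conv,in = 1/(4πr²h) = 1/(4π·4.77²·1110) = 3.151×10^-6 K/W
  R_stainless steel = (1/4.77 − 1/4.79)/(4πk) = 8.753×10^-4/(4π·15.6) = 4.465×10^-6 K/W
  R_cellular glass = (1/4.79 − 1/5.07)/(4πk) = 0.01153/(4π·0.0579) = 0.01585 K/W
  R_fibreglass batt = (1/5.07 − 1/5.70)/(4πk) = 0.02180/(4π·0.0360) = 0.04819 K/W
ΣR = 3.151×10^-6 + 4.465×10^-6 + 0.01585 + 0.04819 = 0.06405 K/W
Q = ΔT/ΣR = (-153 °C − 15 °C)/0.06405 = -2623 W
From the inner boundary to the cellular glass/fibreglass batt interface, ΣR_partial = 0.01586 K/W.
T_interface = T_in − Q·ΣR_partial = -153 °C − (-2623)(0.01586) = -111 °C

T = -111 °C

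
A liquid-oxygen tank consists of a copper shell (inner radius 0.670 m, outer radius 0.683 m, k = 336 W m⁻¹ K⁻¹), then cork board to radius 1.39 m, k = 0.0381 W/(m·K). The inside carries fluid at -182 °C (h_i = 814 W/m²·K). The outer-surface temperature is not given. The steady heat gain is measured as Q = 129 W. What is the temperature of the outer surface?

Sum the resistances:
  R_conv,in = 1/(4πr²h) = 1/(4π·0.670²·814) = 2.178×10^-4 K/W
  R_copper = (1/0.670 − 1/0.683)/(4πk) = 0.02841/(4π·336) = 6.728×10^-6 K/W
  R_cork board = (1/0.683 − 1/1.39)/(4πk) = 0.7447/(4π·0.0381) = 1.555 K/W
ΣR = 1.556 K/W
ΔT = Q·ΣR = 129 × 1.556 = 200.7 K
Heat flows inward, so T_out = T_in + ΔT = -182 + 200.7 = 18.7 °C

T_out = 18.7 °C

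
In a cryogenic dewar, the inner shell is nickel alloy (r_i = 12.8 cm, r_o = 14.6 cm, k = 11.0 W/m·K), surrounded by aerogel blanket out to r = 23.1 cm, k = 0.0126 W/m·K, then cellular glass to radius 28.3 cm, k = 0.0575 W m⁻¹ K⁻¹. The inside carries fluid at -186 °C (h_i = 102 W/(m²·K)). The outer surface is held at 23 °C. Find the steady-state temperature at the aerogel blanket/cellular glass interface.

T = 9.5 °C

Resistance network (inner→outer):
  R_conv,in = 1/(4πr²h) = 1/(4π·0.128²·102) = 0.04762 K/W
  R_nickel alloy = (1/0.128 − 1/0.146)/(4πk) = 0.9632/(4π·11.0) = 0.006968 K/W
  R_aerogel blanket = (1/0.146 − 1/0.231)/(4πk) = 2.520/(4π·0.0126) = 15.92 K/W
  R_cellular glass = (1/0.231 − 1/0.283)/(4πk) = 0.7954/(4π·0.0575) = 1.101 K/W
ΣR = 0.04762 + 0.006968 + 15.92 + 1.101 = 17.08 K/W
Q = ΔT/ΣR = (-186 °C − 23 °C)/17.08 = -12.24 W
From the inner boundary to the aerogel blanket/cellular glass interface, ΣR_partial = 15.97 K/W.
T_interface = T_in − Q·ΣR_partial = -186 °C − (-12.24)(15.97) = 9.5 °C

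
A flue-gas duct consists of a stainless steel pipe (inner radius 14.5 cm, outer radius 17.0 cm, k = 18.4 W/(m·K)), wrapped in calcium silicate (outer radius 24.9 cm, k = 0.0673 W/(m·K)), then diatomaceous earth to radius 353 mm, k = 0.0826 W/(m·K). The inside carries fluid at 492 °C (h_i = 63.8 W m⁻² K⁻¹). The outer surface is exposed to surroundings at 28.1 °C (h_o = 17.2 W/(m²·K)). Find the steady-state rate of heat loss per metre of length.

Treat each layer as a resistance in series:
  R'_conv,in = 1/(2πr h) = 1/(2π·0.145·63.8) = 0.01720 m·K/W
  R'_stainless steel = ln(0.170/0.145)/(2πk) = 0.1591/(2π·18.4) = 0.001376 m·K/W
  R'_calcium silicate = ln(0.249/0.170)/(2πk) = 0.3817/(2π·0.0673) = 0.9026 m·K/W
  R'_diatomaceous earth = ln(0.353/0.249)/(2πk) = 0.3490/(2π·0.0826) = 0.6725 m·K/W
  R'_conv,out = 1/(2πr h) = 1/(2π·0.353·17.2) = 0.02621 m·K/W
ΣR = 0.01720 + 0.001376 + 0.9026 + 0.6725 + 0.02621 = 1.620 m·K/W
Q' = ΔT/ΣR = (492 °C − 28.1 °C)/1.620 = 286 W/m

Q' = 286 W/m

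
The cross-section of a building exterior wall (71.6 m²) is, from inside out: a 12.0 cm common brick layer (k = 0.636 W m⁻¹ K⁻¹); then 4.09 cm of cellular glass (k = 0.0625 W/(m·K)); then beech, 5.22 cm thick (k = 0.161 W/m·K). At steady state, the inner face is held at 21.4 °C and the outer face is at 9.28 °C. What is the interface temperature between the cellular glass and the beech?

T = 12.6 °C

Resistance network (inner→outer):
  R_common brick = L/(kA) = 0.120/(0.636·71.6) = 0.002635 K/W
  R_cellular glass = L/(kA) = 0.0409/(0.0625·71.6) = 0.009140 K/W
  R_beech = L/(kA) = 0.0522/(0.161·71.6) = 0.004528 K/W
ΣR = 0.002635 + 0.009140 + 0.004528 = 0.01630 K/W
Q = ΔT/ΣR = (21.4 °C − 9.28 °C)/0.01630 = 743.6 W
From the inner boundary to the cellular glass/beech interface, ΣR_partial = 0.01178 K/W.
T_interface = T_in − Q·ΣR_partial = 21.4 °C − (743.6)(0.01178) = 12.6 °C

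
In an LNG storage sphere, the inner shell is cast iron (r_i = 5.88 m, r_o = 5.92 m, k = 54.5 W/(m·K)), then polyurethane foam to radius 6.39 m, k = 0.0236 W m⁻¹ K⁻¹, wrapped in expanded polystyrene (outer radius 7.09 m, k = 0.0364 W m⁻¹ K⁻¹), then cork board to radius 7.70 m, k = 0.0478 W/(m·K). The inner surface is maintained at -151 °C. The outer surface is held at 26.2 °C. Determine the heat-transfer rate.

Q = 1880 W

Series thermal resistances, inner to outer:
  R_cast iron = (1/5.88 − 1/5.92)/(4πk) = 0.001149/(4π·54.5) = 1.678×10^-6 K/W
  R_polyurethane foam = (1/5.92 − 1/6.39)/(4πk) = 0.01242/(4π·0.0236) = 0.04189 K/W
  R_expanded polystyrene = (1/6.39 − 1/7.09)/(4πk) = 0.01545/(4π·0.0364) = 0.03378 K/W
  R_cork board = (1/7.09 − 1/7.70)/(4πk) = 0.01117/(4π·0.0478) = 0.01860 K/W
ΣR = 1.678×10^-6 + 0.04189 + 0.03378 + 0.01860 = 0.09427 K/W
Q = ΔT/ΣR = (-151 °C − 26.2 °C)/0.09427 = -1880 W
(Negative Q ⇒ heat flows inward; heat gain = 1880 W.)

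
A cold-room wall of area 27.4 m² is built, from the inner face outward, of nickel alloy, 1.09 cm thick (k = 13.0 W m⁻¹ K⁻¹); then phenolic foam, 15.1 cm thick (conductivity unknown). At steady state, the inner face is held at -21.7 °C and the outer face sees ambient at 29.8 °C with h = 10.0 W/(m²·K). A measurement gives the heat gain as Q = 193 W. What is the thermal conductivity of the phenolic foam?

ΣR = ΔT/Q = |-21.7 − 29.8|/193 = 0.2668 K/W
Known resistances:
  R_nickel alloy = L/(kA) = 0.0109/(13.0·27.4) = 3.060×10^-5 K/W
  R_conv,out = 1/(hA) = 1/(10.0·27.4) = 0.003650 K/W
R_phenolic foam = ΣR − ΣR_known = 0.2668 − 0.003681 = 0.2631 K/W
L/(kA) = 0.2631 ⇒ k = 0.151/(0.2631·27.4) = 0.0209 W/m·K

k = 0.0209 W/m·K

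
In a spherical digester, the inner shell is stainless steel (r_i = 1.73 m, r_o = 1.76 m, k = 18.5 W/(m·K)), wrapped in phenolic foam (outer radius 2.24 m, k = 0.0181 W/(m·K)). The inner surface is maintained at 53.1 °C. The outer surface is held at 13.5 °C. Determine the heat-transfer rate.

Q = 74.0 W

Series thermal resistances, inner to outer:
  R_stainless steel = (1/1.73 − 1/1.76)/(4πk) = 0.009853/(4π·18.5) = 4.238×10^-5 K/W
  R_phenolic foam = (1/1.76 − 1/2.24)/(4πk) = 0.1218/(4π·0.0181) = 0.5353 K/W
ΣR = 4.238×10^-5 + 0.5353 = 0.5353 K/W
Q = ΔT/ΣR = (53.1 °C − 13.5 °C)/0.5353 = 74.0 W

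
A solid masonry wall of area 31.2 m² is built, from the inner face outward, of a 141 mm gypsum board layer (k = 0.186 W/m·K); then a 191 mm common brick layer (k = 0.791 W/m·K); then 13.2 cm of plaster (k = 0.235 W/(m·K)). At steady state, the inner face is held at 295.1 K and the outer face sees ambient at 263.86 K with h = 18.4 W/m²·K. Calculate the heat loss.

Q = 603 W

Resistance network (inner→outer):
  R_gypsum board = L/(kA) = 0.141/(0.186·31.2) = 0.02430 K/W
  R_common brick = L/(kA) = 0.191/(0.791·31.2) = 0.007739 K/W
  R_plaster = L/(kA) = 0.132/(0.235·31.2) = 0.01800 K/W
  R_conv,out = 1/(hA) = 1/(18.4·31.2) = 0.001742 K/W
ΣR = 0.02430 + 0.007739 + 0.01800 + 0.001742 = 0.05178 K/W
Q = ΔT/ΣR = (295.1 K − 263.86 K)/0.05178 = 603 W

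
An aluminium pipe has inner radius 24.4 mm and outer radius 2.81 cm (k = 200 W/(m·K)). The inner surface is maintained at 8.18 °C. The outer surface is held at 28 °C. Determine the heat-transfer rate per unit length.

Q' = 2πk·ΔT/ln(r₂/r₁) = 2π × 200 × 19.82 / ln(0.0281/0.0244) = 1.76×10^5 W/m

Q' = 176 kW/m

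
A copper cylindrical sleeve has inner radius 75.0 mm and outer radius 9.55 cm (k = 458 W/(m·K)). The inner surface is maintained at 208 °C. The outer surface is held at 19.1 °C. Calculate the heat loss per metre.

Q' = 2πk·ΔT/ln(r₂/r₁) = 2π × 458 × 188.9 / ln(0.0955/0.0750) = 2.25×10^6 W/m

Q' = 2.25×10^6 W/m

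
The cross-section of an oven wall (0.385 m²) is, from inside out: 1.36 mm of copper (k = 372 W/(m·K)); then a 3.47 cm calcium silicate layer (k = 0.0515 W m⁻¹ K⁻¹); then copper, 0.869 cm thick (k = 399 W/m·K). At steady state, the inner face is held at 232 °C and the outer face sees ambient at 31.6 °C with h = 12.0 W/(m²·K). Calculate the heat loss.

Q = 102 W

Series thermal resistances, inner to outer:
  R_copper = L/(kA) = 0.00136/(372·0.385) = 9.496×10^-6 K/W
  R_calcium silicate = L/(kA) = 0.0347/(0.0515·0.385) = 1.750 K/W
  R_copper = L/(kA) = 0.00869/(399·0.385) = 5.657×10^-5 K/W
  R_conv,out = 1/(hA) = 1/(12.0·0.385) = 0.2165 K/W
ΣR = 9.496×10^-6 + 1.750 + 5.657×10^-5 + 0.2165 = 1.967 K/W
Q = ΔT/ΣR = (232 °C − 31.6 °C)/1.967 = 102 W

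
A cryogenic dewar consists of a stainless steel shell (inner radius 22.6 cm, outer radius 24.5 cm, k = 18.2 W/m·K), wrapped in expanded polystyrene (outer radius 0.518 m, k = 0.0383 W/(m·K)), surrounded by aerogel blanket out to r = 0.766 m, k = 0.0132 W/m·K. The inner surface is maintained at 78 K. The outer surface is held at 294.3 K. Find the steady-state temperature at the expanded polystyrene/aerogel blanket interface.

Treat each layer as a resistance in series:
  R_stainless steel = (1/0.226 − 1/0.245)/(4πk) = 0.3431/(4π·18.2) = 0.001500 K/W
  R_expanded polystyrene = (1/0.245 − 1/0.518)/(4πk) = 2.151/(4π·0.0383) = 4.469 K/W
  R_aerogel blanket = (1/0.518 − 1/0.766)/(4πk) = 0.6250/(4π·0.0132) = 3.768 K/W
ΣR = 0.001500 + 4.469 + 3.768 = 8.239 K/W
Q = ΔT/ΣR = (78 K − 294.3 K)/8.239 = -26.25 W
From the inner boundary to the expanded polystyrene/aerogel blanket interface, ΣR_partial = 4.471 K/W.
T_interface = T_in − Q·ΣR_partial = 78 K − (-26.25)(4.471) = 195.4 K

T = 195.4 K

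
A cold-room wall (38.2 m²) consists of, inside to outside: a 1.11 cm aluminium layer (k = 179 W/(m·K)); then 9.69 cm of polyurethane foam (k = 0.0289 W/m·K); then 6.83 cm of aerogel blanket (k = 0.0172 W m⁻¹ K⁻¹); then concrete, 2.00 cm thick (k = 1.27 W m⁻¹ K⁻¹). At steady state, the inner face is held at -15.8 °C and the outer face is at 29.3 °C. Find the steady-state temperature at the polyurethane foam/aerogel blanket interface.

Resistance network (inner→outer):
  R_aluminium = L/(kA) = 0.0111/(179·38.2) = 1.623×10^-6 K/W
  R_polyurethane foam = L/(kA) = 0.0969/(0.0289·38.2) = 0.08777 K/W
  R_aerogel blanket = L/(kA) = 0.0683/(0.0172·38.2) = 0.1040 K/W
  R_concrete = L/(kA) = 0.0200/(1.27·38.2) = 4.123×10^-4 K/W
ΣR = 1.623×10^-6 + 0.08777 + 0.1040 + 4.123×10^-4 = 0.1922 K/W
Q = ΔT/ΣR = (-15.8 °C − 29.3 °C)/0.1922 = -234.7 W
From the inner boundary to the polyurethane foam/aerogel blanket interface, ΣR_partial = 0.08777 K/W.
T_interface = T_in − Q·ΣR_partial = -15.8 °C − (-234.7)(0.08777) = 4.80 °C

T = 4.80 °C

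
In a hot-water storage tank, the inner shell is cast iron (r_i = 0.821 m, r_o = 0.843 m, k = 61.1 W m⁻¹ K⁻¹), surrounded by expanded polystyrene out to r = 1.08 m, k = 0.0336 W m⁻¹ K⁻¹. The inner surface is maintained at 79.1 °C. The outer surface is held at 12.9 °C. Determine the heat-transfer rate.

Q = 107 W

Series thermal resistances, inner to outer:
  R_cast iron = (1/0.821 − 1/0.843)/(4πk) = 0.03179/(4π·61.1) = 4.140×10^-5 K/W
  R_expanded polystyrene = (1/0.843 − 1/1.08)/(4πk) = 0.2603/(4π·0.0336) = 0.6165 K/W
ΣR = 4.140×10^-5 + 0.6165 = 0.6165 K/W
Q = ΔT/ΣR = (79.1 °C − 12.9 °C)/0.6165 = 107 W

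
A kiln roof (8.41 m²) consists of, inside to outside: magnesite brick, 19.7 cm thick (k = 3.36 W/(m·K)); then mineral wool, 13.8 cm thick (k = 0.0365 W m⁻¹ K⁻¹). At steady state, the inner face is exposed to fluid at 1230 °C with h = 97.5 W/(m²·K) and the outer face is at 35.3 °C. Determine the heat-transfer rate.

Q = 2.61 kW

Series thermal resistances, inner to outer:
  R_conv,in = 1/(hA) = 1/(97.5·8.41) = 0.001220 K/W
  R_magnesite brick = L/(kA) = 0.197/(3.36·8.41) = 0.006972 K/W
  R_mineral wool = L/(kA) = 0.138/(0.0365·8.41) = 0.4496 K/W
ΣR = 0.001220 + 0.006972 + 0.4496 = 0.4578 K/W
Q = ΔT/ΣR = (1230 °C − 35.3 °C)/0.4578 = 2610 W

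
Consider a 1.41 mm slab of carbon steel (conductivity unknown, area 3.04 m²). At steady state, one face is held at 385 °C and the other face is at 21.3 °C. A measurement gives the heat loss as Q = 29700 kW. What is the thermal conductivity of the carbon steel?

k = 37.9 W/m·K

ΣR = ΔT/Q = |385 − 21.3|/2.97×10^7 = 1.225×10^-5 K/W
L/(kA) = 1.225×10^-5 ⇒ k = 0.00141/(1.225×10^-5·3.04) = 37.9 W/m·K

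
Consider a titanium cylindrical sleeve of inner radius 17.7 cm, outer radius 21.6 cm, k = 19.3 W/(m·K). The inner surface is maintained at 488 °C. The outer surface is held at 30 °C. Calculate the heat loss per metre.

Q' = 2πk·ΔT/ln(r₂/r₁) = 2π × 19.3 × 458 / ln(0.216/0.177) = 2.79×10^5 W/m

Q' = 2.79×10^5 W/m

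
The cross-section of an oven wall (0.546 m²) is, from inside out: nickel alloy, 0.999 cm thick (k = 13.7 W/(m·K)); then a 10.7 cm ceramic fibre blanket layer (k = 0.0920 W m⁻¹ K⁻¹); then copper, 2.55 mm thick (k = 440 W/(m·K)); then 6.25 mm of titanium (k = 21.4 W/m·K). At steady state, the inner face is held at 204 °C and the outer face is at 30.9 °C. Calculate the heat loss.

Q = 81.2 W

Treat each layer as a resistance in series:
  R_nickel alloy = L/(kA) = 0.00999/(13.7·0.546) = 0.001336 K/W
  R_ceramic fibre blanket = L/(kA) = 0.107/(0.0920·0.546) = 2.130 K/W
  R_copper = L/(kA) = 0.00255/(440·0.546) = 1.061×10^-5 K/W
  R_titanium = L/(kA) = 0.00625/(21.4·0.546) = 5.349×10^-4 K/W
ΣR = 0.001336 + 2.130 + 1.061×10^-5 + 5.349×10^-4 = 2.132 K/W
Q = ΔT/ΣR = (204 °C − 30.9 °C)/2.132 = 81.2 W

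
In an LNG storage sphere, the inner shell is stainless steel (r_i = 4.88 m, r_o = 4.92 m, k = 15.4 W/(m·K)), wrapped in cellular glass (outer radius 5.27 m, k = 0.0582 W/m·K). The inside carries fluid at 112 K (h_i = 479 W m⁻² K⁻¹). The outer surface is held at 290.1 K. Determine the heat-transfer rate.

Series thermal resistances, inner to outer:
  R_conv,in = 1/(4πr²h) = 1/(4π·4.88²·479) = 6.976×10^-6 K/W
  R_stainless steel = (1/4.88 − 1/4.92)/(4πk) = 0.001666/(4π·15.4) = 8.609×10^-6 K/W
  R_cellular glass = (1/4.92 − 1/5.27)/(4πk) = 0.01350/(4π·0.0582) = 0.01846 K/W
ΣR = 6.976×10^-6 + 8.609×10^-6 + 0.01846 = 0.01848 K/W
Q = ΔT/ΣR = (112 K − 290.1 K)/0.01848 = -9640 W
(Negative Q ⇒ heat flows inward; heat gain = 9640 W.)

Q = 9.64 kW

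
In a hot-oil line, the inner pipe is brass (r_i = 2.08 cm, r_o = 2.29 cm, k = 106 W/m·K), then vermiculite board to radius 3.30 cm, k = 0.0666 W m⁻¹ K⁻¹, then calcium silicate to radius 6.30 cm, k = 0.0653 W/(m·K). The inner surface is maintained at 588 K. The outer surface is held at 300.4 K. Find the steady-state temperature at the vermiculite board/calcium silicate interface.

T = 485 K

Resistance network (inner→outer):
  R'_brass = ln(0.0229/0.0208)/(2πk) = 0.09618/(2π·106) = 1.444×10^-4 m·K/W
  R'_vermiculite board = ln(0.0330/0.0229)/(2πk) = 0.3654/(2π·0.0666) = 0.8731 m·K/W
  R'_calcium silicate = ln(0.0630/0.0330)/(2πk) = 0.6466/(2π·0.0653) = 1.576 m·K/W
ΣR = 1.444×10^-4 + 0.8731 + 1.576 = 2.449 m·K/W
Q' = ΔT/ΣR = (588 K − 300.4 K)/2.449 = 117.4 W/m
From the inner boundary to the vermiculite board/calcium silicate interface, ΣR_partial = 0.8732 m·K/W.
T_interface = T_in − Q'·ΣR_partial = 588 K − (117.4)(0.8732) = 485 K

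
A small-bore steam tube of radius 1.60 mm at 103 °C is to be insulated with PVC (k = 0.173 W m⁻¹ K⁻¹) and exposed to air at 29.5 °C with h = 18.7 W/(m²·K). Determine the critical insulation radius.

For a cylinder, r_cr = k_ins/h = 0.173/18.7 = 0.00925 m = 0.925 cm

r_cr = 0.925 cm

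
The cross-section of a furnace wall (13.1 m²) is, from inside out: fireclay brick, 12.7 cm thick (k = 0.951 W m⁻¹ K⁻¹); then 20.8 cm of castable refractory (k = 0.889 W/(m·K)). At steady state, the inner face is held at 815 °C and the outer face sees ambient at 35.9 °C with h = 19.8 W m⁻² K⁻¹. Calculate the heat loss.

Series thermal resistances, inner to outer:
  R_fireclay brick = L/(kA) = 0.127/(0.951·13.1) = 0.01019 K/W
  R_castable refractory = L/(kA) = 0.208/(0.889·13.1) = 0.01786 K/W
  R_conv,out = 1/(hA) = 1/(19.8·13.1) = 0.003855 K/W
ΣR = 0.01019 + 0.01786 + 0.003855 = 0.03191 K/W
Q = ΔT/ΣR = (815 °C − 35.9 °C)/0.03191 = 24400 W

Q = 24.4 kW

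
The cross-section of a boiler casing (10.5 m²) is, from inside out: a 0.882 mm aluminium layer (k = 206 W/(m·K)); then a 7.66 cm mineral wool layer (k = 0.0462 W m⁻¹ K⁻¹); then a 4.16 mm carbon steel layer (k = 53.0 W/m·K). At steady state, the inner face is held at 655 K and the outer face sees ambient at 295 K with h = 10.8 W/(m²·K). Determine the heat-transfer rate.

Q = 2.16 kW

Resistance network (inner→outer):
  R_aluminium = L/(kA) = 8.82×10^-4/(206·10.5) = 4.078×10^-7 K/W
  R_mineral wool = L/(kA) = 0.0766/(0.0462·10.5) = 0.1579 K/W
  R_carbon steel = L/(kA) = 0.00416/(53.0·10.5) = 7.475×10^-6 K/W
  R_conv,out = 1/(hA) = 1/(10.8·10.5) = 0.008818 K/W
ΣR = 4.078×10^-7 + 0.1579 + 7.475×10^-6 + 0.008818 = 0.1667 K/W
Q = ΔT/ΣR = (655 K − 295 K)/0.1667 = 2160 W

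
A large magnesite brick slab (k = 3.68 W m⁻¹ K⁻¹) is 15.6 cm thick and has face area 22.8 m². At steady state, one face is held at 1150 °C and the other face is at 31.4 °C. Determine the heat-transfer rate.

Q = 602 kW

Q = kA·ΔT/L = 3.68 × 22.8 × |1150 °C − 31.4 °C| / 0.156 = 6.02×10^5 W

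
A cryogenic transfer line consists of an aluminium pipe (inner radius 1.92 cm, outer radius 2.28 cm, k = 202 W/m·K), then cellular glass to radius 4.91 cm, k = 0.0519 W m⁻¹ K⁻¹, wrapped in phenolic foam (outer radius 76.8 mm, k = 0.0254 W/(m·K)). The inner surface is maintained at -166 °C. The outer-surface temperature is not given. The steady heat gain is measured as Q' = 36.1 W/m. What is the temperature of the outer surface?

T_out = 20.1 °C

Sum the resistances:
  R'_aluminium = ln(0.0228/0.0192)/(2πk) = 0.1719/(2π·202) = 1.354×10^-4 m·K/W
  R'_cellular glass = ln(0.0491/0.0228)/(2πk) = 0.7671/(2π·0.0519) = 2.352 m·K/W
  R'_phenolic foam = ln(0.0768/0.0491)/(2πk) = 0.4473/(2π·0.0254) = 2.803 m·K/W
ΣR = 5.156 m·K/W
ΔT = Q'·ΣR = 36.1 × 5.156 = 186.1 K
Heat flows inward, so T_out = T_in + ΔT = -166 + 186.1 = 20.1 °C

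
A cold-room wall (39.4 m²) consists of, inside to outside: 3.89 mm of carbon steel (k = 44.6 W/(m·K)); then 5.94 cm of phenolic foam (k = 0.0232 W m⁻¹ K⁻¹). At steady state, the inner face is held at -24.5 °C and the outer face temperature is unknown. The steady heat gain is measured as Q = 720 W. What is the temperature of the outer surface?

T_out = 22.3 °C

Series resistances:
  R_carbon steel = L/(kA) = 0.00389/(44.6·39.4) = 2.214×10^-6 K/W
  R_phenolic foam = L/(kA) = 0.0594/(0.0232·39.4) = 0.06498 K/W
ΣR = 0.06499 K/W
ΔT = Q·ΣR = 720 × 0.06499 = 46.79 K
Heat flows inward, so T_out = T_in + ΔT = -24.5 + 46.79 = 22.3 °C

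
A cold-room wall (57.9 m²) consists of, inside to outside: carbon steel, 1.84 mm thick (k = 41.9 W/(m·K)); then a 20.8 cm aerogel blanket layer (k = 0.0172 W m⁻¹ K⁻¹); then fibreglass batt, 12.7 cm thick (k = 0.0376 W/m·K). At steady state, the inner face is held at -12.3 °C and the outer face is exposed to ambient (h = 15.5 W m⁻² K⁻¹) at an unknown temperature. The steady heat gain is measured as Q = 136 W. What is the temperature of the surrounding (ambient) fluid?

Sum the resistances:
  R_carbon steel = L/(kA) = 0.00184/(41.9·57.9) = 7.584×10^-7 K/W
  R_aerogel blanket = L/(kA) = 0.208/(0.0172·57.9) = 0.2089 K/W
  R_fibreglass batt = L/(kA) = 0.127/(0.0376·57.9) = 0.05834 K/W
  R_conv,out = 1/(hA) = 1/(15.5·57.9) = 0.001114 K/W
ΣR = 0.2683 K/W
ΔT = Q·ΣR = 136 × 0.2683 = 36.49 K
Heat flows inward, so T_out = T_in + ΔT = -12.3 + 36.49 = 24.2 °C

T_out = 24.2 °C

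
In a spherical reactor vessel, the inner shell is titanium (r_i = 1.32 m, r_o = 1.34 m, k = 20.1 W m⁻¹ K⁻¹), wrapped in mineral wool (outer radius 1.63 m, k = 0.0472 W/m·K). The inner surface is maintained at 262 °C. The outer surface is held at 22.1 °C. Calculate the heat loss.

Q = 1070 W

Series thermal resistances, inner to outer:
  R_titanium = (1/1.32 − 1/1.34)/(4πk) = 0.01131/(4π·20.1) = 4.477×10^-5 K/W
  R_mineral wool = (1/1.34 − 1/1.63)/(4πk) = 0.1328/(4π·0.0472) = 0.2238 K/W
ΣR = 4.477×10^-5 + 0.2238 = 0.2238 K/W
Q = ΔT/ΣR = (262 °C − 22.1 °C)/0.2238 = 1070 W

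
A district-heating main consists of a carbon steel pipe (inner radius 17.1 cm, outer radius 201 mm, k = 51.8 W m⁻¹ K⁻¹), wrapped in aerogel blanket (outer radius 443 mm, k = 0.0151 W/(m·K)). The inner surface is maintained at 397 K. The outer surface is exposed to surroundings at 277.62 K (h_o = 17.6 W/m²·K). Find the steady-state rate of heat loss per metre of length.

Series thermal resistances, inner to outer:
  R'_carbon steel = ln(0.201/0.171)/(2πk) = 0.1616/(2π·51.8) = 4.966×10^-4 m·K/W
  R'_aerogel blanket = ln(0.443/0.201)/(2πk) = 0.7903/(2π·0.0151) = 8.329 m·K/W
  R'_conv,out = 1/(2πr h) = 1/(2π·0.443·17.6) = 0.02041 m·K/W
ΣR = 4.966×10^-4 + 8.329 + 0.02041 = 8.350 m·K/W
Q' = ΔT/ΣR = (397 K − 277.62 K)/8.350 = 14.3 W/m

Q' = 14.3 W/m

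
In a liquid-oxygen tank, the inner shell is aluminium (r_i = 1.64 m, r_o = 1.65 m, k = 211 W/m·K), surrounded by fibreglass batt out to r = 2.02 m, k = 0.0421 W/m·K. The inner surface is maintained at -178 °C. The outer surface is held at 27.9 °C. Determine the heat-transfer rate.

Treat each layer as a resistance in series:
  R_aluminium = (1/1.64 − 1/1.65)/(4πk) = 0.003695/(4π·211) = 1.394×10^-6 K/W
  R_fibreglass batt = (1/1.65 − 1/2.02)/(4πk) = 0.1110/(4π·0.0421) = 0.2098 K/W
ΣR = 1.394×10^-6 + 0.2098 = 0.2098 K/W
Q = ΔT/ΣR = (-178 °C − 27.9 °C)/0.2098 = -981 W
(Negative Q ⇒ heat flows inward; heat gain = 981 W.)

Q = 981 W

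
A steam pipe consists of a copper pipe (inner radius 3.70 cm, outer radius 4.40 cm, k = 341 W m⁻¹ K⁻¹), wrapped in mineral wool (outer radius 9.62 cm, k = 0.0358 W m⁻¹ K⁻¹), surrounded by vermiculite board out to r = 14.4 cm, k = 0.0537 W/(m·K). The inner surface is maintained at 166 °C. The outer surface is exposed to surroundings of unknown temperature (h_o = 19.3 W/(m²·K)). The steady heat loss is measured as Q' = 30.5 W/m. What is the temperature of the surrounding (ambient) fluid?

T_out = 21.7 °C

Sum the resistances:
  R'_copper = ln(0.0440/0.0370)/(2πk) = 0.1733/(2π·341) = 8.087×10^-5 m·K/W
  R'_mineral wool = ln(0.0962/0.0440)/(2πk) = 0.7822/(2π·0.0358) = 3.478 m·K/W
  R'_vermiculite board = ln(0.144/0.0962)/(2πk) = 0.4034/(2π·0.0537) = 1.196 m·K/W
  R'_conv,out = 1/(2πr h) = 1/(2π·0.144·19.3) = 0.05727 m·K/W
ΣR = 4.730 m·K/W
ΔT = Q'·ΣR = 30.5 × 4.730 = 144.3 K
Heat flows outward, so T_out = T_in − ΔT = 166 − 144.3 = 21.7 °C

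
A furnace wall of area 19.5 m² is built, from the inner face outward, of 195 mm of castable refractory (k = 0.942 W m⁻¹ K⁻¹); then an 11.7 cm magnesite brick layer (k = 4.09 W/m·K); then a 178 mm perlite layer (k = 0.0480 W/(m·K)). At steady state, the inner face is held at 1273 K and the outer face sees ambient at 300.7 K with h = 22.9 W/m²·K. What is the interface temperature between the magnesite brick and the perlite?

Resistance network (inner→outer):
  R_castable refractory = L/(kA) = 0.195/(0.942·19.5) = 0.01062 K/W
  R_magnesite brick = L/(kA) = 0.117/(4.09·19.5) = 0.001467 K/W
  R_perlite = L/(kA) = 0.178/(0.0480·19.5) = 0.1902 K/W
  R_conv,out = 1/(hA) = 1/(22.9·19.5) = 0.002239 K/W
ΣR = 0.01062 + 0.001467 + 0.1902 + 0.002239 = 0.2045 K/W
Q = ΔT/ΣR = (1273 K − 300.7 K)/0.2045 = 4755 W
From the inner boundary to the magnesite brick/perlite interface, ΣR_partial = 0.01209 K/W.
T_interface = T_in − Q·ΣR_partial = 1273 K − (4755)(0.01209) = 1216 K

T = 1216 K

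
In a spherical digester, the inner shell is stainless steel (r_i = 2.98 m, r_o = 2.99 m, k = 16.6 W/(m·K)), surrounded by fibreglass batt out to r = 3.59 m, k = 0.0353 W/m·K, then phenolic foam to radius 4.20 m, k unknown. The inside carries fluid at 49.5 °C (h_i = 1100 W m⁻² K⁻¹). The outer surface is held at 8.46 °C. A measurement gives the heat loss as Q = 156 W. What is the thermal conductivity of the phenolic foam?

k = 0.0235 W/m·K

ΣR = ΔT/Q = |49.5 − 8.46|/156 = 0.2631 K/W
Known resistances:
  R_conv,in = 1/(4πr²h) = 1/(4π·2.98²·1100) = 8.146×10^-6 K/W
  R_stainless steel = (1/2.98 − 1/2.99)/(4πk) = 0.001122/(4π·16.6) = 5.380×10^-6 K/W
  R_fibreglass batt = (1/2.99 − 1/3.59)/(4πk) = 0.05590/(4π·0.0353) = 0.1260 K/W
R_phenolic foam = ΣR − ΣR_known = 0.2631 − 0.1260 = 0.1371 K/W
(1/r₁−1/r₂)/(4πk) = 0.1371 ⇒ k = 0.04046/(4π·0.1371) = 0.0235 W/m·K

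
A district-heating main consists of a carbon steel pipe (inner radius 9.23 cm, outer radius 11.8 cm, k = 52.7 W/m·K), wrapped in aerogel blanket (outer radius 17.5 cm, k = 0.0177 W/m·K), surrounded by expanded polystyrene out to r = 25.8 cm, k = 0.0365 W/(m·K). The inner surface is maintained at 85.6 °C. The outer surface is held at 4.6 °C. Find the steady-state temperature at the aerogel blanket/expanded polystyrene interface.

Treat each layer as a resistance in series:
  R'_carbon steel = ln(0.118/0.0923)/(2πk) = 0.2456/(2π·52.7) = 7.418×10^-4 m·K/W
  R'_aerogel blanket = ln(0.175/0.118)/(2πk) = 0.3941/(2π·0.0177) = 3.544 m·K/W
  R'_expanded polystyrene = ln(0.258/0.175)/(2πk) = 0.3882/(2π·0.0365) = 1.693 m·K/W
ΣR = 7.418×10^-4 + 3.544 + 1.693 = 5.238 m·K/W
Q' = ΔT/ΣR = (85.6 °C − 4.6 °C)/5.238 = 15.46 W/m
From the inner boundary to the aerogel blanket/expanded polystyrene interface, ΣR_partial = 3.545 m·K/W.
T_interface = T_in − Q'·ΣR_partial = 85.6 °C − (15.46)(3.545) = 30.8 °C

T = 30.8 °C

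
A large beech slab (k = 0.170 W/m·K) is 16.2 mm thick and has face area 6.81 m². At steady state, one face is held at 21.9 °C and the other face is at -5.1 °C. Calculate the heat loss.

Q = kA·ΔT/L = 0.170 × 6.81 × |21.9 °C − -5.1 °C| / 0.0162 = 1930 W

Q = 1930 W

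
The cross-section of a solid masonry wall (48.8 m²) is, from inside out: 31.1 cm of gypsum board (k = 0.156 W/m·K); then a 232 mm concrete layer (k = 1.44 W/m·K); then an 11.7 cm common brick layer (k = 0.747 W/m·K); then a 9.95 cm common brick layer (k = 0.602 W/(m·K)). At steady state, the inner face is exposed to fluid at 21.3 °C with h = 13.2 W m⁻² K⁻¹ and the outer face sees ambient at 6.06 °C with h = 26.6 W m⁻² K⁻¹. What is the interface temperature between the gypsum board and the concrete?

T = 9.12 °C

Treat each layer as a resistance in series:
  R_conv,in = 1/(hA) = 1/(13.2·48.8) = 0.001552 K/W
  R_gypsum board = L/(kA) = 0.311/(0.156·48.8) = 0.04085 K/W
  R_concrete = L/(kA) = 0.232/(1.44·48.8) = 0.003301 K/W
  R_common brick = L/(kA) = 0.117/(0.747·48.8) = 0.003210 K/W
  R_common brick = L/(kA) = 0.0995/(0.602·48.8) = 0.003387 K/W
  R_conv,out = 1/(hA) = 1/(26.6·48.8) = 7.704×10^-4 K/W
ΣR = 0.001552 + 0.04085 + 0.003301 + 0.003210 + 0.003387 + 7.704×10^-4 = 0.05307 K/W
Q = ΔT/ΣR = (21.3 °C − 6.06 °C)/0.05307 = 287.2 W
From the inner boundary to the gypsum board/concrete interface, ΣR_partial = 0.04240 K/W.
T_interface = T_in − Q·ΣR_partial = 21.3 °C − (287.2)(0.04240) = 9.12 °C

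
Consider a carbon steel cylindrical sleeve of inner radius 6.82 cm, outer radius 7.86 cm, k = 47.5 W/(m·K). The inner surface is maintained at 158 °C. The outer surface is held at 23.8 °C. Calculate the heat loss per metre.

Q' = 2πk·ΔT/ln(r₂/r₁) = 2π × 47.5 × 134.2 / ln(0.0786/0.0682) = 2.82×10^5 W/m

Q' = 2.82×10^5 W/m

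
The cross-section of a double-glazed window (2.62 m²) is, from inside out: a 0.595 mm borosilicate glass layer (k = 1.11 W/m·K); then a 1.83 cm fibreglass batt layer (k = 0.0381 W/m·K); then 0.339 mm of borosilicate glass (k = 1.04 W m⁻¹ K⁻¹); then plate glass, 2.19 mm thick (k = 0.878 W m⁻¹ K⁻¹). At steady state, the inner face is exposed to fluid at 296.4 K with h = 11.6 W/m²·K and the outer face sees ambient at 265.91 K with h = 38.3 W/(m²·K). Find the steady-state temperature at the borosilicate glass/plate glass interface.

T = 267.37 K

Treat each layer as a resistance in series:
  R_conv,in = 1/(hA) = 1/(11.6·2.62) = 0.03290 K/W
  R_borosilicate glass = L/(kA) = 5.95×10^-4/(1.11·2.62) = 2.046×10^-4 K/W
  R_fibreglass batt = L/(kA) = 0.0183/(0.0381·2.62) = 0.1833 K/W
  R_borosilicate glass = L/(kA) = 3.39×10^-4/(1.04·2.62) = 1.244×10^-4 K/W
  R_plate glass = L/(kA) = 0.00219/(0.878·2.62) = 9.520×10^-4 K/W
  R_conv,out = 1/(hA) = 1/(38.3·2.62) = 0.009966 K/W
ΣR = 0.03290 + 2.046×10^-4 + 0.1833 + 1.244×10^-4 + 9.520×10^-4 + 0.009966 = 0.2274 K/W
Q = ΔT/ΣR = (296.4 K − 265.91 K)/0.2274 = 134.1 W
From the inner boundary to the borosilicate glass/plate glass interface, ΣR_partial = 0.2165 K/W.
T_interface = T_in − Q·ΣR_partial = 296.4 K − (134.1)(0.2165) = 267.37 K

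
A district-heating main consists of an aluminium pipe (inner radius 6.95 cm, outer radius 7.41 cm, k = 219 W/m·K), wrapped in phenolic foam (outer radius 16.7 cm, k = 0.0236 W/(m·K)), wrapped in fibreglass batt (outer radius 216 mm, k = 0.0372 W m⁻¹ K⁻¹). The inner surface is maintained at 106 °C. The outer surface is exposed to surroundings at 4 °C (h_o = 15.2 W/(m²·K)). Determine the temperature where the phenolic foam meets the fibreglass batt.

Series thermal resistances, inner to outer:
  R'_aluminium = ln(0.0741/0.0695)/(2πk) = 0.06409/(2π·219) = 4.658×10^-5 m·K/W
  R'_phenolic foam = ln(0.167/0.0741)/(2πk) = 0.8126/(2π·0.0236) = 5.480 m·K/W
  R'_fibreglass batt = ln(0.216/0.167)/(2πk) = 0.2573/(2π·0.0372) = 1.101 m·K/W
  R'_conv,out = 1/(2πr h) = 1/(2π·0.216·15.2) = 0.04848 m·K/W
ΣR = 4.658×10^-5 + 5.480 + 1.101 + 0.04848 = 6.630 m·K/W
Q' = ΔT/ΣR = (106 °C − 4 °C)/6.630 = 15.38 W/m
From the inner boundary to the phenolic foam/fibreglass batt interface, ΣR_partial = 5.480 m·K/W.
T_interface = T_in − Q'·ΣR_partial = 106 °C − (15.38)(5.480) = 21.7 °C

T = 21.7 °C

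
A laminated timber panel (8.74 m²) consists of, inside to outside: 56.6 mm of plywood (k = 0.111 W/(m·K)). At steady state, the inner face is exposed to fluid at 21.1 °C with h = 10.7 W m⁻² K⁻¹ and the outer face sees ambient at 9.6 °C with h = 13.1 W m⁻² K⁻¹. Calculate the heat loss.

Treat each layer as a resistance in series:
  R_conv,in = 1/(hA) = 1/(10.7·8.74) = 0.01069 K/W
  R_plywood = L/(kA) = 0.0566/(0.111·8.74) = 0.05834 K/W
  R_conv,out = 1/(hA) = 1/(13.1·8.74) = 0.008734 K/W
ΣR = 0.01069 + 0.05834 + 0.008734 = 0.07776 K/W
Q = ΔT/ΣR = (21.1 °C − 9.6 °C)/0.07776 = 148 W

Q = 148 W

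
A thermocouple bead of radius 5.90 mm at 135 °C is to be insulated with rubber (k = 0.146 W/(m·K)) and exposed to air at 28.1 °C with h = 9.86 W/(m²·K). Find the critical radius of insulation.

r_cr = 2.96 cm

For a sphere, r_cr = 2k_ins/h = 2·0.146/9.86 = 0.0296 m = 2.96 cm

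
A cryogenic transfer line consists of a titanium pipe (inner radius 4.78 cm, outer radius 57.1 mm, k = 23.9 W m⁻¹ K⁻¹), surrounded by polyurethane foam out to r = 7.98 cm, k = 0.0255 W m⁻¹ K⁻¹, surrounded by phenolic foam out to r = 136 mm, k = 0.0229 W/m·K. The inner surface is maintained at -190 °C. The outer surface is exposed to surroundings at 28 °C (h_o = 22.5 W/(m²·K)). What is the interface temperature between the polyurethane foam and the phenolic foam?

T = -112 °C

Resistance network (inner→outer):
  R'_titanium = ln(0.0571/0.0478)/(2πk) = 0.1778/(2π·23.9) = 0.001184 m·K/W
  R'_polyurethane foam = ln(0.0798/0.0571)/(2πk) = 0.3347/(2π·0.0255) = 2.089 m·K/W
  R'_phenolic foam = ln(0.136/0.0798)/(2πk) = 0.5331/(2π·0.0229) = 3.705 m·K/W
  R'_conv,out = 1/(2πr h) = 1/(2π·0.136·22.5) = 0.05201 m·K/W
ΣR = 0.001184 + 2.089 + 3.705 + 0.05201 = 5.847 m·K/W
Q' = ΔT/ΣR = (-190 °C − 28 °C)/5.847 = -37.28 W/m
From the inner boundary to the polyurethane foam/phenolic foam interface, ΣR_partial = 2.090 m·K/W.
T_interface = T_in − Q'·ΣR_partial = -190 °C − (-37.28)(2.090) = -112 °C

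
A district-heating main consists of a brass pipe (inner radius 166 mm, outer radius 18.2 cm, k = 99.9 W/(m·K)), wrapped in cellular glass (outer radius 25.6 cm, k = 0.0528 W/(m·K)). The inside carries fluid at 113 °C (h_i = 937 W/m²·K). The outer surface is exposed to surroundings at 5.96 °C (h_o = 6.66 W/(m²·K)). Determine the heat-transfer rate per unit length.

Q' = 95.3 W/m

Resistance network (inner→outer):
  R'_conv,in = 1/(2πr h) = 1/(2π·0.166·937) = 0.001023 m·K/W
  R'_brass = ln(0.182/0.166)/(2πk) = 0.09202/(2π·99.9) = 1.466×10^-4 m·K/W
  R'_cellular glass = ln(0.256/0.182)/(2πk) = 0.3412/(2π·0.0528) = 1.028 m·K/W
  R'_conv,out = 1/(2πr h) = 1/(2π·0.256·6.66) = 0.09335 m·K/W
ΣR = 0.001023 + 1.466×10^-4 + 1.028 + 0.09335 = 1.123 m·K/W
Q' = ΔT/ΣR = (113 °C − 5.96 °C)/1.123 = 95.3 W/m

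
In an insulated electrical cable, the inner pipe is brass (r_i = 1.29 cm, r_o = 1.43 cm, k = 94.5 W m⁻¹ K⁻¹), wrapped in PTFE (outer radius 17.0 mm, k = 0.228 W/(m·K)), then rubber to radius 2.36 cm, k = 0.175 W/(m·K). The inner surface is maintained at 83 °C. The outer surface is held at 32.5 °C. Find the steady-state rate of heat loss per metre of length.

Q' = 120 W/m

Treat each layer as a resistance in series:
  R'_brass = ln(0.0143/0.0129)/(2πk) = 0.1030/(2π·94.5) = 1.735×10^-4 m·K/W
  R'_PTFE = ln(0.0170/0.0143)/(2πk) = 0.1730/(2π·0.228) = 0.1207 m·K/W
  R'_rubber = ln(0.0236/0.0170)/(2πk) = 0.3280/(2π·0.175) = 0.2983 m·K/W
ΣR = 1.735×10^-4 + 0.1207 + 0.2983 = 0.4192 m·K/W
Q' = ΔT/ΣR = (83 °C − 32.5 °C)/0.4192 = 120 W/m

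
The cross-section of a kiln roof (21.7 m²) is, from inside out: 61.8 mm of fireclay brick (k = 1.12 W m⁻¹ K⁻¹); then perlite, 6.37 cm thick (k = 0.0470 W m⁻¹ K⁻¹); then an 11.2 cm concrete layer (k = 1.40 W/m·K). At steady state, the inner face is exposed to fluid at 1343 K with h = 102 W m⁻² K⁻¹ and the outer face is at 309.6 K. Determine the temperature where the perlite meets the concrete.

Treat each layer as a resistance in series:
  R_conv,in = 1/(hA) = 1/(102·21.7) = 4.518×10^-4 K/W
  R_fireclay brick = L/(kA) = 0.0618/(1.12·21.7) = 0.002543 K/W
  R_perlite = L/(kA) = 0.0637/(0.0470·21.7) = 0.06246 K/W
  R_concrete = L/(kA) = 0.112/(1.40·21.7) = 0.003687 K/W
ΣR = 4.518×10^-4 + 0.002543 + 0.06246 + 0.003687 = 0.06914 K/W
Q = ΔT/ΣR = (1343 K − 309.6 K)/0.06914 = 14950 W
From the inner boundary to the perlite/concrete interface, ΣR_partial = 0.06545 K/W.
T_interface = T_in − Q·ΣR_partial = 1343 K − (14950)(0.06545) = 365 K

T = 365 K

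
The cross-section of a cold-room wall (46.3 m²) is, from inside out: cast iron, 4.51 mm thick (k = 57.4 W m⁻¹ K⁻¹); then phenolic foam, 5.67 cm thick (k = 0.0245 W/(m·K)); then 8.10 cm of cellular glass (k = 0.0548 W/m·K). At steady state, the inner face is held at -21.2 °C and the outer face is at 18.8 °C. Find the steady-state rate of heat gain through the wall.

Q = 488 W

Treat each layer as a resistance in series:
  R_cast iron = L/(kA) = 0.00451/(57.4·46.3) = 1.697×10^-6 K/W
  R_phenolic foam = L/(kA) = 0.0567/(0.0245·46.3) = 0.04998 K/W
  R_cellular glass = L/(kA) = 0.0810/(0.0548·46.3) = 0.03192 K/W
ΣR = 1.697×10^-6 + 0.04998 + 0.03192 = 0.08190 K/W
Q = ΔT/ΣR = (-21.2 °C − 18.8 °C)/0.08190 = -488 W
(Negative Q ⇒ heat flows inward; heat gain = 488 W.)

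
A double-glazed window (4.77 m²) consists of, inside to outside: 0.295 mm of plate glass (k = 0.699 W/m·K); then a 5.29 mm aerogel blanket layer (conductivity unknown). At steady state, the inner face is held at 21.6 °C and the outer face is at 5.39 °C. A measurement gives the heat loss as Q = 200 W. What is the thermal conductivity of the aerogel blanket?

k = 0.0137 W/m·K

ΣR = ΔT/Q = |21.6 − 5.39|/200 = 0.08105 K/W
Known resistances:
  R_plate glass = L/(kA) = 2.95×10^-4/(0.699·4.77) = 8.848×10^-5 K/W
R_aerogel blanket = ΣR − ΣR_known = 0.08105 − 8.848×10^-5 = 0.08096 K/W
L/(kA) = 0.08096 ⇒ k = 0.00529/(0.08096·4.77) = 0.0137 W/m·K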